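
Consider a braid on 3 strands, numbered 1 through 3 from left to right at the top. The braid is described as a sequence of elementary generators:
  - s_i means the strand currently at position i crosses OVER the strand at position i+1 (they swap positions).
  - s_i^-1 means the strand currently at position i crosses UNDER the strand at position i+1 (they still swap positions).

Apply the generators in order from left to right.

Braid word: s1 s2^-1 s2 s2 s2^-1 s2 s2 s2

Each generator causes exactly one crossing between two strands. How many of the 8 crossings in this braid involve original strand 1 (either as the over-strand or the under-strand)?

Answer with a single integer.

Answer: 8

Derivation:
Gen 1: crossing 1x2. Involves strand 1? yes. Count so far: 1
Gen 2: crossing 1x3. Involves strand 1? yes. Count so far: 2
Gen 3: crossing 3x1. Involves strand 1? yes. Count so far: 3
Gen 4: crossing 1x3. Involves strand 1? yes. Count so far: 4
Gen 5: crossing 3x1. Involves strand 1? yes. Count so far: 5
Gen 6: crossing 1x3. Involves strand 1? yes. Count so far: 6
Gen 7: crossing 3x1. Involves strand 1? yes. Count so far: 7
Gen 8: crossing 1x3. Involves strand 1? yes. Count so far: 8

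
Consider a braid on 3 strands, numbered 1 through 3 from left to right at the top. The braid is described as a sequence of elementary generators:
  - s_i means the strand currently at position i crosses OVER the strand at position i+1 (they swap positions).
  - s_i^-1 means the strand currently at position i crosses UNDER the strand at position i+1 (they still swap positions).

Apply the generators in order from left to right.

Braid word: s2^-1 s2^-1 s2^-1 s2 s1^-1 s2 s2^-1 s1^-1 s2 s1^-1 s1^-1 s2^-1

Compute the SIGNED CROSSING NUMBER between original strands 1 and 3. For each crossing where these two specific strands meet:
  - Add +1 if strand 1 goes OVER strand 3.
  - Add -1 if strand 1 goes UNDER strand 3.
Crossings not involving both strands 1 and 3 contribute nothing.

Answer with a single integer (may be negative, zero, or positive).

Answer: 2

Derivation:
Gen 1: crossing 2x3. Both 1&3? no. Sum: 0
Gen 2: crossing 3x2. Both 1&3? no. Sum: 0
Gen 3: crossing 2x3. Both 1&3? no. Sum: 0
Gen 4: crossing 3x2. Both 1&3? no. Sum: 0
Gen 5: crossing 1x2. Both 1&3? no. Sum: 0
Gen 6: 1 over 3. Both 1&3? yes. Contrib: +1. Sum: 1
Gen 7: 3 under 1. Both 1&3? yes. Contrib: +1. Sum: 2
Gen 8: crossing 2x1. Both 1&3? no. Sum: 2
Gen 9: crossing 2x3. Both 1&3? no. Sum: 2
Gen 10: 1 under 3. Both 1&3? yes. Contrib: -1. Sum: 1
Gen 11: 3 under 1. Both 1&3? yes. Contrib: +1. Sum: 2
Gen 12: crossing 3x2. Both 1&3? no. Sum: 2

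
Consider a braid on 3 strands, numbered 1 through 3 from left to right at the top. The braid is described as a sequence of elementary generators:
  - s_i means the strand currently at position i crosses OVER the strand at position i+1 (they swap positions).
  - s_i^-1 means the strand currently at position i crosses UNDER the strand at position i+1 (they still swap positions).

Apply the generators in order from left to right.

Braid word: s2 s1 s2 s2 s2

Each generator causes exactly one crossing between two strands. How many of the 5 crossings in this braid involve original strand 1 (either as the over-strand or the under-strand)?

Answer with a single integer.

Gen 1: crossing 2x3. Involves strand 1? no. Count so far: 0
Gen 2: crossing 1x3. Involves strand 1? yes. Count so far: 1
Gen 3: crossing 1x2. Involves strand 1? yes. Count so far: 2
Gen 4: crossing 2x1. Involves strand 1? yes. Count so far: 3
Gen 5: crossing 1x2. Involves strand 1? yes. Count so far: 4

Answer: 4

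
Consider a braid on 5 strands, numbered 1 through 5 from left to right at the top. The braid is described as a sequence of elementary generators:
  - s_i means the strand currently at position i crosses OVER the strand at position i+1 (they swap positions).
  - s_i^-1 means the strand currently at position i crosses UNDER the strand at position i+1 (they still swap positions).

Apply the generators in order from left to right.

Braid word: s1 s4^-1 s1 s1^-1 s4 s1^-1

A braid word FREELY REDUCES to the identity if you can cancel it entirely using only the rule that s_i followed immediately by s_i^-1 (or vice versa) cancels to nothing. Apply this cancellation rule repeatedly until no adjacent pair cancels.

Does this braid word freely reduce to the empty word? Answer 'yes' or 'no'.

Answer: yes

Derivation:
Gen 1 (s1): push. Stack: [s1]
Gen 2 (s4^-1): push. Stack: [s1 s4^-1]
Gen 3 (s1): push. Stack: [s1 s4^-1 s1]
Gen 4 (s1^-1): cancels prior s1. Stack: [s1 s4^-1]
Gen 5 (s4): cancels prior s4^-1. Stack: [s1]
Gen 6 (s1^-1): cancels prior s1. Stack: []
Reduced word: (empty)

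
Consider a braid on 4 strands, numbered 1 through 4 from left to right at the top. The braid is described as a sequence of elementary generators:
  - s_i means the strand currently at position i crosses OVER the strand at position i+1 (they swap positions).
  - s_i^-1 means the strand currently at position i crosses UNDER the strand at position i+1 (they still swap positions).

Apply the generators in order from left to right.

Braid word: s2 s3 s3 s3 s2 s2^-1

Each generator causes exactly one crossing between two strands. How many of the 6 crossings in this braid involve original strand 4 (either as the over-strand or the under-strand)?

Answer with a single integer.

Answer: 5

Derivation:
Gen 1: crossing 2x3. Involves strand 4? no. Count so far: 0
Gen 2: crossing 2x4. Involves strand 4? yes. Count so far: 1
Gen 3: crossing 4x2. Involves strand 4? yes. Count so far: 2
Gen 4: crossing 2x4. Involves strand 4? yes. Count so far: 3
Gen 5: crossing 3x4. Involves strand 4? yes. Count so far: 4
Gen 6: crossing 4x3. Involves strand 4? yes. Count so far: 5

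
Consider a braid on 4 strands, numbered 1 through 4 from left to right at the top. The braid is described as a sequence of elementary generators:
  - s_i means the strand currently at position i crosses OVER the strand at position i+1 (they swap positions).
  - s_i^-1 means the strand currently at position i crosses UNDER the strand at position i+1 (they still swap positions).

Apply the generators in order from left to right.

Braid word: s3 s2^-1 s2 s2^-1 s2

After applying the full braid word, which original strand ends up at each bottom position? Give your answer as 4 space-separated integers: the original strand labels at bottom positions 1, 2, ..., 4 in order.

Gen 1 (s3): strand 3 crosses over strand 4. Perm now: [1 2 4 3]
Gen 2 (s2^-1): strand 2 crosses under strand 4. Perm now: [1 4 2 3]
Gen 3 (s2): strand 4 crosses over strand 2. Perm now: [1 2 4 3]
Gen 4 (s2^-1): strand 2 crosses under strand 4. Perm now: [1 4 2 3]
Gen 5 (s2): strand 4 crosses over strand 2. Perm now: [1 2 4 3]

Answer: 1 2 4 3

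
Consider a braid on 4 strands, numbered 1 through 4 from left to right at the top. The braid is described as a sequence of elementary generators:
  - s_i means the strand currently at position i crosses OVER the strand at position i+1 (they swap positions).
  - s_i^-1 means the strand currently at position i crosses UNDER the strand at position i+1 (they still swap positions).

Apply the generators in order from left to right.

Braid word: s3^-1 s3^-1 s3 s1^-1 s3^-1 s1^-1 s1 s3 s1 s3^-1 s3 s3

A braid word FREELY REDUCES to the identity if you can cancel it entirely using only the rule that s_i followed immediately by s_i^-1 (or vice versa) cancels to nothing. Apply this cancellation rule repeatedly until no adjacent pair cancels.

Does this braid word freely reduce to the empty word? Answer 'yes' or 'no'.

Gen 1 (s3^-1): push. Stack: [s3^-1]
Gen 2 (s3^-1): push. Stack: [s3^-1 s3^-1]
Gen 3 (s3): cancels prior s3^-1. Stack: [s3^-1]
Gen 4 (s1^-1): push. Stack: [s3^-1 s1^-1]
Gen 5 (s3^-1): push. Stack: [s3^-1 s1^-1 s3^-1]
Gen 6 (s1^-1): push. Stack: [s3^-1 s1^-1 s3^-1 s1^-1]
Gen 7 (s1): cancels prior s1^-1. Stack: [s3^-1 s1^-1 s3^-1]
Gen 8 (s3): cancels prior s3^-1. Stack: [s3^-1 s1^-1]
Gen 9 (s1): cancels prior s1^-1. Stack: [s3^-1]
Gen 10 (s3^-1): push. Stack: [s3^-1 s3^-1]
Gen 11 (s3): cancels prior s3^-1. Stack: [s3^-1]
Gen 12 (s3): cancels prior s3^-1. Stack: []
Reduced word: (empty)

Answer: yes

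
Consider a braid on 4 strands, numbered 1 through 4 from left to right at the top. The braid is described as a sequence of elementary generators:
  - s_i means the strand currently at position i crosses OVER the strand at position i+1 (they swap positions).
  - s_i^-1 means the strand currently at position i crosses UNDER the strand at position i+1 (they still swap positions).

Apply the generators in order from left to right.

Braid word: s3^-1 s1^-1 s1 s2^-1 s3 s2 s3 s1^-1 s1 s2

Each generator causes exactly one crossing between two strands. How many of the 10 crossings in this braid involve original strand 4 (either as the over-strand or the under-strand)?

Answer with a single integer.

Gen 1: crossing 3x4. Involves strand 4? yes. Count so far: 1
Gen 2: crossing 1x2. Involves strand 4? no. Count so far: 1
Gen 3: crossing 2x1. Involves strand 4? no. Count so far: 1
Gen 4: crossing 2x4. Involves strand 4? yes. Count so far: 2
Gen 5: crossing 2x3. Involves strand 4? no. Count so far: 2
Gen 6: crossing 4x3. Involves strand 4? yes. Count so far: 3
Gen 7: crossing 4x2. Involves strand 4? yes. Count so far: 4
Gen 8: crossing 1x3. Involves strand 4? no. Count so far: 4
Gen 9: crossing 3x1. Involves strand 4? no. Count so far: 4
Gen 10: crossing 3x2. Involves strand 4? no. Count so far: 4

Answer: 4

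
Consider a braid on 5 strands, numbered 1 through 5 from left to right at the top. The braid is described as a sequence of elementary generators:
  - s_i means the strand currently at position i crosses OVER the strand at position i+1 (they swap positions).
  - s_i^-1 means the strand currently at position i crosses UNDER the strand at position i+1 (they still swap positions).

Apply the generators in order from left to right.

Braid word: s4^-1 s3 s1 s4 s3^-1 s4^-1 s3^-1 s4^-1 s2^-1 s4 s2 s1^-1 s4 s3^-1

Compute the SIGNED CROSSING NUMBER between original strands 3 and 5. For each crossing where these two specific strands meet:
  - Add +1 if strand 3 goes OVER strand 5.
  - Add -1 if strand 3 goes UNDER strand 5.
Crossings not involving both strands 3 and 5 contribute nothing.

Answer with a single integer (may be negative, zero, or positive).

Answer: 1

Derivation:
Gen 1: crossing 4x5. Both 3&5? no. Sum: 0
Gen 2: 3 over 5. Both 3&5? yes. Contrib: +1. Sum: 1
Gen 3: crossing 1x2. Both 3&5? no. Sum: 1
Gen 4: crossing 3x4. Both 3&5? no. Sum: 1
Gen 5: crossing 5x4. Both 3&5? no. Sum: 1
Gen 6: 5 under 3. Both 3&5? yes. Contrib: +1. Sum: 2
Gen 7: crossing 4x3. Both 3&5? no. Sum: 2
Gen 8: crossing 4x5. Both 3&5? no. Sum: 2
Gen 9: crossing 1x3. Both 3&5? no. Sum: 2
Gen 10: crossing 5x4. Both 3&5? no. Sum: 2
Gen 11: crossing 3x1. Both 3&5? no. Sum: 2
Gen 12: crossing 2x1. Both 3&5? no. Sum: 2
Gen 13: crossing 4x5. Both 3&5? no. Sum: 2
Gen 14: 3 under 5. Both 3&5? yes. Contrib: -1. Sum: 1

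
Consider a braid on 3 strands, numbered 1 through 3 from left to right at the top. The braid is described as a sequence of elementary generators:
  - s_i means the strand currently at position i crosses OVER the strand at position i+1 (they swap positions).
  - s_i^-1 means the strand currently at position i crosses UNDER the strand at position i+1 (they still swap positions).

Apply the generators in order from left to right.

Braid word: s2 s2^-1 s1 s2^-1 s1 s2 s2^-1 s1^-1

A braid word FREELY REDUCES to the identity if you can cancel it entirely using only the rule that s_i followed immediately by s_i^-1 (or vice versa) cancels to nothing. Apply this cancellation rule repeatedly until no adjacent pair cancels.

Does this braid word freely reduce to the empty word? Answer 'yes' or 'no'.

Answer: no

Derivation:
Gen 1 (s2): push. Stack: [s2]
Gen 2 (s2^-1): cancels prior s2. Stack: []
Gen 3 (s1): push. Stack: [s1]
Gen 4 (s2^-1): push. Stack: [s1 s2^-1]
Gen 5 (s1): push. Stack: [s1 s2^-1 s1]
Gen 6 (s2): push. Stack: [s1 s2^-1 s1 s2]
Gen 7 (s2^-1): cancels prior s2. Stack: [s1 s2^-1 s1]
Gen 8 (s1^-1): cancels prior s1. Stack: [s1 s2^-1]
Reduced word: s1 s2^-1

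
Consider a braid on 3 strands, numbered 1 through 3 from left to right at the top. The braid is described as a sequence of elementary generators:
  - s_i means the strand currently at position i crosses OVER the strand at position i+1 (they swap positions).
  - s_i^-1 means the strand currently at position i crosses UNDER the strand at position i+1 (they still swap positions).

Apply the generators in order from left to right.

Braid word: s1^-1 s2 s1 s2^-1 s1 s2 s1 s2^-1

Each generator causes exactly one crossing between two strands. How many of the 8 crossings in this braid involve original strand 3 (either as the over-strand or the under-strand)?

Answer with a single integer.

Gen 1: crossing 1x2. Involves strand 3? no. Count so far: 0
Gen 2: crossing 1x3. Involves strand 3? yes. Count so far: 1
Gen 3: crossing 2x3. Involves strand 3? yes. Count so far: 2
Gen 4: crossing 2x1. Involves strand 3? no. Count so far: 2
Gen 5: crossing 3x1. Involves strand 3? yes. Count so far: 3
Gen 6: crossing 3x2. Involves strand 3? yes. Count so far: 4
Gen 7: crossing 1x2. Involves strand 3? no. Count so far: 4
Gen 8: crossing 1x3. Involves strand 3? yes. Count so far: 5

Answer: 5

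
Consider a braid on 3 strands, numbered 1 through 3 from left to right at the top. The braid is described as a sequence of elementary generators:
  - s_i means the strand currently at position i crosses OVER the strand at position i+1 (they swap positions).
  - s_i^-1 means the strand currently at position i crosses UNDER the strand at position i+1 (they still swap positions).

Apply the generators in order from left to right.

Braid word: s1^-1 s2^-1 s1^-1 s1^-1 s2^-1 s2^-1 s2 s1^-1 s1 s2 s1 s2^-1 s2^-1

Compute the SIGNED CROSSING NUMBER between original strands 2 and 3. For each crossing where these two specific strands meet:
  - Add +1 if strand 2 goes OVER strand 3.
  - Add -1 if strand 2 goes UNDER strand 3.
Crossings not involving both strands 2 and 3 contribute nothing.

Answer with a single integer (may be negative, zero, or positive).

Gen 1: crossing 1x2. Both 2&3? no. Sum: 0
Gen 2: crossing 1x3. Both 2&3? no. Sum: 0
Gen 3: 2 under 3. Both 2&3? yes. Contrib: -1. Sum: -1
Gen 4: 3 under 2. Both 2&3? yes. Contrib: +1. Sum: 0
Gen 5: crossing 3x1. Both 2&3? no. Sum: 0
Gen 6: crossing 1x3. Both 2&3? no. Sum: 0
Gen 7: crossing 3x1. Both 2&3? no. Sum: 0
Gen 8: crossing 2x1. Both 2&3? no. Sum: 0
Gen 9: crossing 1x2. Both 2&3? no. Sum: 0
Gen 10: crossing 1x3. Both 2&3? no. Sum: 0
Gen 11: 2 over 3. Both 2&3? yes. Contrib: +1. Sum: 1
Gen 12: crossing 2x1. Both 2&3? no. Sum: 1
Gen 13: crossing 1x2. Both 2&3? no. Sum: 1

Answer: 1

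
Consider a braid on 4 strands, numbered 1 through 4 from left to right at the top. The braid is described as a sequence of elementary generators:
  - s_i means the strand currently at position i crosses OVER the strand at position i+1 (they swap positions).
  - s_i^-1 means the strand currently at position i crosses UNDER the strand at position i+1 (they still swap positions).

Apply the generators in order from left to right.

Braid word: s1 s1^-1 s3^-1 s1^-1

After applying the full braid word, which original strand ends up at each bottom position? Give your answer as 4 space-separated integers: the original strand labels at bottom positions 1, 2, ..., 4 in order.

Answer: 2 1 4 3

Derivation:
Gen 1 (s1): strand 1 crosses over strand 2. Perm now: [2 1 3 4]
Gen 2 (s1^-1): strand 2 crosses under strand 1. Perm now: [1 2 3 4]
Gen 3 (s3^-1): strand 3 crosses under strand 4. Perm now: [1 2 4 3]
Gen 4 (s1^-1): strand 1 crosses under strand 2. Perm now: [2 1 4 3]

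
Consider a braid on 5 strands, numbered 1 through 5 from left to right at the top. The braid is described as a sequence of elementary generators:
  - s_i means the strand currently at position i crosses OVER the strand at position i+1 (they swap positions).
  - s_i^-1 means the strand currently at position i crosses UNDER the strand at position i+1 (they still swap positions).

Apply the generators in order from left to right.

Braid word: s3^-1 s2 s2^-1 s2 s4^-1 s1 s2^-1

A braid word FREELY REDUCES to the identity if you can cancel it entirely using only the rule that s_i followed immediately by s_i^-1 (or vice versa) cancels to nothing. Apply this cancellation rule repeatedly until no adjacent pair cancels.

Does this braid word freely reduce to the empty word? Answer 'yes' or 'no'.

Gen 1 (s3^-1): push. Stack: [s3^-1]
Gen 2 (s2): push. Stack: [s3^-1 s2]
Gen 3 (s2^-1): cancels prior s2. Stack: [s3^-1]
Gen 4 (s2): push. Stack: [s3^-1 s2]
Gen 5 (s4^-1): push. Stack: [s3^-1 s2 s4^-1]
Gen 6 (s1): push. Stack: [s3^-1 s2 s4^-1 s1]
Gen 7 (s2^-1): push. Stack: [s3^-1 s2 s4^-1 s1 s2^-1]
Reduced word: s3^-1 s2 s4^-1 s1 s2^-1

Answer: no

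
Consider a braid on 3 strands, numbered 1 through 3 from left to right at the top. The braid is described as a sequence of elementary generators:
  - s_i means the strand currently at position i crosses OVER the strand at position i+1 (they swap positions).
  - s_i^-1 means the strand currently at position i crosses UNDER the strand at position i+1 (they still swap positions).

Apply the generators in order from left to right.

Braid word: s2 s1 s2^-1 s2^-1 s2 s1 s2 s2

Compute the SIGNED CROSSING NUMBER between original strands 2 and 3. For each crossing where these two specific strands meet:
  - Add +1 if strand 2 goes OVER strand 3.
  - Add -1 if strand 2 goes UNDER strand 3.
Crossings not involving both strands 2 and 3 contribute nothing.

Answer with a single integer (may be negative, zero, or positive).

Gen 1: 2 over 3. Both 2&3? yes. Contrib: +1. Sum: 1
Gen 2: crossing 1x3. Both 2&3? no. Sum: 1
Gen 3: crossing 1x2. Both 2&3? no. Sum: 1
Gen 4: crossing 2x1. Both 2&3? no. Sum: 1
Gen 5: crossing 1x2. Both 2&3? no. Sum: 1
Gen 6: 3 over 2. Both 2&3? yes. Contrib: -1. Sum: 0
Gen 7: crossing 3x1. Both 2&3? no. Sum: 0
Gen 8: crossing 1x3. Both 2&3? no. Sum: 0

Answer: 0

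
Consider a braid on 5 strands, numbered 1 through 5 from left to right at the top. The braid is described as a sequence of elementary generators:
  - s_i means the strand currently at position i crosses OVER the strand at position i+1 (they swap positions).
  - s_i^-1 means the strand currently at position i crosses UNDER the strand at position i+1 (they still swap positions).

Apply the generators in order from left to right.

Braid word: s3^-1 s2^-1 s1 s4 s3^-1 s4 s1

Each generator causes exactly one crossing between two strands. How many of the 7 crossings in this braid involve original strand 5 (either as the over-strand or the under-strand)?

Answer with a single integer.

Gen 1: crossing 3x4. Involves strand 5? no. Count so far: 0
Gen 2: crossing 2x4. Involves strand 5? no. Count so far: 0
Gen 3: crossing 1x4. Involves strand 5? no. Count so far: 0
Gen 4: crossing 3x5. Involves strand 5? yes. Count so far: 1
Gen 5: crossing 2x5. Involves strand 5? yes. Count so far: 2
Gen 6: crossing 2x3. Involves strand 5? no. Count so far: 2
Gen 7: crossing 4x1. Involves strand 5? no. Count so far: 2

Answer: 2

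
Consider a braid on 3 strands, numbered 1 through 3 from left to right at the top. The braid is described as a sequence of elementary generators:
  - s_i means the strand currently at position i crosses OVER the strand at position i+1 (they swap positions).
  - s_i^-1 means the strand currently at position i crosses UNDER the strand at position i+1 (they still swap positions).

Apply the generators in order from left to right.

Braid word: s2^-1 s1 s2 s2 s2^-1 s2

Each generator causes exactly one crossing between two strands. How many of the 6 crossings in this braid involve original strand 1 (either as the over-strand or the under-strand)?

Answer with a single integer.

Gen 1: crossing 2x3. Involves strand 1? no. Count so far: 0
Gen 2: crossing 1x3. Involves strand 1? yes. Count so far: 1
Gen 3: crossing 1x2. Involves strand 1? yes. Count so far: 2
Gen 4: crossing 2x1. Involves strand 1? yes. Count so far: 3
Gen 5: crossing 1x2. Involves strand 1? yes. Count so far: 4
Gen 6: crossing 2x1. Involves strand 1? yes. Count so far: 5

Answer: 5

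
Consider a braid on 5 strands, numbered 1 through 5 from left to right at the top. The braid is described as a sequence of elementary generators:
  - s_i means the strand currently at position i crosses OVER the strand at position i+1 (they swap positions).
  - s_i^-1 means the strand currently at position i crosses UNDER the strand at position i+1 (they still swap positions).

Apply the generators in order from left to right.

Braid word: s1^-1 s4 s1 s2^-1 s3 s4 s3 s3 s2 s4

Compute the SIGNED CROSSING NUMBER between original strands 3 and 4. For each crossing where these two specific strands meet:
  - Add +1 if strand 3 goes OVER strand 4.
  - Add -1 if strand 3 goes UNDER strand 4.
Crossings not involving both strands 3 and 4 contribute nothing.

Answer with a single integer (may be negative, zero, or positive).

Answer: 0

Derivation:
Gen 1: crossing 1x2. Both 3&4? no. Sum: 0
Gen 2: crossing 4x5. Both 3&4? no. Sum: 0
Gen 3: crossing 2x1. Both 3&4? no. Sum: 0
Gen 4: crossing 2x3. Both 3&4? no. Sum: 0
Gen 5: crossing 2x5. Both 3&4? no. Sum: 0
Gen 6: crossing 2x4. Both 3&4? no. Sum: 0
Gen 7: crossing 5x4. Both 3&4? no. Sum: 0
Gen 8: crossing 4x5. Both 3&4? no. Sum: 0
Gen 9: crossing 3x5. Both 3&4? no. Sum: 0
Gen 10: crossing 4x2. Both 3&4? no. Sum: 0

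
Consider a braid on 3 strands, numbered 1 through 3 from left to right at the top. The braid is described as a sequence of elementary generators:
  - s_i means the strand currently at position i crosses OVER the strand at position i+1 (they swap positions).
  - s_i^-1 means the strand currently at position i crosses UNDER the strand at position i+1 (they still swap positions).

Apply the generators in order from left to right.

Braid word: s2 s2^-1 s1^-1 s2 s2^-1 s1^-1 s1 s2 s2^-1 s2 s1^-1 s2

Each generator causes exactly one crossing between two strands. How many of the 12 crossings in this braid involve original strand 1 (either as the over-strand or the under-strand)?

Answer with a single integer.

Gen 1: crossing 2x3. Involves strand 1? no. Count so far: 0
Gen 2: crossing 3x2. Involves strand 1? no. Count so far: 0
Gen 3: crossing 1x2. Involves strand 1? yes. Count so far: 1
Gen 4: crossing 1x3. Involves strand 1? yes. Count so far: 2
Gen 5: crossing 3x1. Involves strand 1? yes. Count so far: 3
Gen 6: crossing 2x1. Involves strand 1? yes. Count so far: 4
Gen 7: crossing 1x2. Involves strand 1? yes. Count so far: 5
Gen 8: crossing 1x3. Involves strand 1? yes. Count so far: 6
Gen 9: crossing 3x1. Involves strand 1? yes. Count so far: 7
Gen 10: crossing 1x3. Involves strand 1? yes. Count so far: 8
Gen 11: crossing 2x3. Involves strand 1? no. Count so far: 8
Gen 12: crossing 2x1. Involves strand 1? yes. Count so far: 9

Answer: 9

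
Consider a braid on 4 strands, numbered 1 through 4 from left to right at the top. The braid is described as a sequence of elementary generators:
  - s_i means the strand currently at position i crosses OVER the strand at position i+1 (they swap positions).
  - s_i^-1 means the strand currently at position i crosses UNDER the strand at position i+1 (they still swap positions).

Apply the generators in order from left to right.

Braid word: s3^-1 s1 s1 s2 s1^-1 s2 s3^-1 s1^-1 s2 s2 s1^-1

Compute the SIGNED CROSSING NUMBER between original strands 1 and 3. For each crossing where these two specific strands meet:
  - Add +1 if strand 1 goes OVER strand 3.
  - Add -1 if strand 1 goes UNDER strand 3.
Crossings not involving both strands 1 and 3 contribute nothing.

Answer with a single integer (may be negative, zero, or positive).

Gen 1: crossing 3x4. Both 1&3? no. Sum: 0
Gen 2: crossing 1x2. Both 1&3? no. Sum: 0
Gen 3: crossing 2x1. Both 1&3? no. Sum: 0
Gen 4: crossing 2x4. Both 1&3? no. Sum: 0
Gen 5: crossing 1x4. Both 1&3? no. Sum: 0
Gen 6: crossing 1x2. Both 1&3? no. Sum: 0
Gen 7: 1 under 3. Both 1&3? yes. Contrib: -1. Sum: -1
Gen 8: crossing 4x2. Both 1&3? no. Sum: -1
Gen 9: crossing 4x3. Both 1&3? no. Sum: -1
Gen 10: crossing 3x4. Both 1&3? no. Sum: -1
Gen 11: crossing 2x4. Both 1&3? no. Sum: -1

Answer: -1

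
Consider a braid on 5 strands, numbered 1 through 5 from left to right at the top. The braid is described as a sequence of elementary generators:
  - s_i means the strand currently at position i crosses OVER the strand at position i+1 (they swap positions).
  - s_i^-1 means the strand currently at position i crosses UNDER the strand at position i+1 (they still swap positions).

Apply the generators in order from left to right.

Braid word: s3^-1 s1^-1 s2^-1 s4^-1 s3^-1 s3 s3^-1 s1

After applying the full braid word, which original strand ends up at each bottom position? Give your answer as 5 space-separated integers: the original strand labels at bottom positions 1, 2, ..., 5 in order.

Answer: 4 2 5 1 3

Derivation:
Gen 1 (s3^-1): strand 3 crosses under strand 4. Perm now: [1 2 4 3 5]
Gen 2 (s1^-1): strand 1 crosses under strand 2. Perm now: [2 1 4 3 5]
Gen 3 (s2^-1): strand 1 crosses under strand 4. Perm now: [2 4 1 3 5]
Gen 4 (s4^-1): strand 3 crosses under strand 5. Perm now: [2 4 1 5 3]
Gen 5 (s3^-1): strand 1 crosses under strand 5. Perm now: [2 4 5 1 3]
Gen 6 (s3): strand 5 crosses over strand 1. Perm now: [2 4 1 5 3]
Gen 7 (s3^-1): strand 1 crosses under strand 5. Perm now: [2 4 5 1 3]
Gen 8 (s1): strand 2 crosses over strand 4. Perm now: [4 2 5 1 3]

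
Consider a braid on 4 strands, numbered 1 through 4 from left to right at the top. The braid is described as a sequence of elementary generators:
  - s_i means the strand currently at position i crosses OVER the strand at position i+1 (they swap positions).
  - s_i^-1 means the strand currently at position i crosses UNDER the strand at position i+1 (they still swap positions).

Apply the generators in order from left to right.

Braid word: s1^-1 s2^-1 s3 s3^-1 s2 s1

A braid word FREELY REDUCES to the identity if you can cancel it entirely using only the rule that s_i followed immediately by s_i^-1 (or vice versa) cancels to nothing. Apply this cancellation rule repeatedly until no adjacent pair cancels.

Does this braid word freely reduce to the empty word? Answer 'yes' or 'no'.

Answer: yes

Derivation:
Gen 1 (s1^-1): push. Stack: [s1^-1]
Gen 2 (s2^-1): push. Stack: [s1^-1 s2^-1]
Gen 3 (s3): push. Stack: [s1^-1 s2^-1 s3]
Gen 4 (s3^-1): cancels prior s3. Stack: [s1^-1 s2^-1]
Gen 5 (s2): cancels prior s2^-1. Stack: [s1^-1]
Gen 6 (s1): cancels prior s1^-1. Stack: []
Reduced word: (empty)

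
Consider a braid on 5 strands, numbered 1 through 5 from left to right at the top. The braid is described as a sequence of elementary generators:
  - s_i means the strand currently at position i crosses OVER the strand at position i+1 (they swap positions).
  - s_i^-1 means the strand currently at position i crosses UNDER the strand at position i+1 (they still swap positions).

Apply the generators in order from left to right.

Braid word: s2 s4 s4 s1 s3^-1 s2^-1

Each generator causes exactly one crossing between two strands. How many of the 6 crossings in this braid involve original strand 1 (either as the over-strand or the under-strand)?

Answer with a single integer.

Answer: 2

Derivation:
Gen 1: crossing 2x3. Involves strand 1? no. Count so far: 0
Gen 2: crossing 4x5. Involves strand 1? no. Count so far: 0
Gen 3: crossing 5x4. Involves strand 1? no. Count so far: 0
Gen 4: crossing 1x3. Involves strand 1? yes. Count so far: 1
Gen 5: crossing 2x4. Involves strand 1? no. Count so far: 1
Gen 6: crossing 1x4. Involves strand 1? yes. Count so far: 2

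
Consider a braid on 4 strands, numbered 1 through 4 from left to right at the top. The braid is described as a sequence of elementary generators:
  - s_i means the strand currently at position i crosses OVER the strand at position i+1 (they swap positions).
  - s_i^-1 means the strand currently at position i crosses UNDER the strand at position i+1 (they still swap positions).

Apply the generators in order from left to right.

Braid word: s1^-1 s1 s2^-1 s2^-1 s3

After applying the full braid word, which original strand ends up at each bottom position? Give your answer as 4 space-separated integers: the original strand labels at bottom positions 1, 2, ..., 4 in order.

Gen 1 (s1^-1): strand 1 crosses under strand 2. Perm now: [2 1 3 4]
Gen 2 (s1): strand 2 crosses over strand 1. Perm now: [1 2 3 4]
Gen 3 (s2^-1): strand 2 crosses under strand 3. Perm now: [1 3 2 4]
Gen 4 (s2^-1): strand 3 crosses under strand 2. Perm now: [1 2 3 4]
Gen 5 (s3): strand 3 crosses over strand 4. Perm now: [1 2 4 3]

Answer: 1 2 4 3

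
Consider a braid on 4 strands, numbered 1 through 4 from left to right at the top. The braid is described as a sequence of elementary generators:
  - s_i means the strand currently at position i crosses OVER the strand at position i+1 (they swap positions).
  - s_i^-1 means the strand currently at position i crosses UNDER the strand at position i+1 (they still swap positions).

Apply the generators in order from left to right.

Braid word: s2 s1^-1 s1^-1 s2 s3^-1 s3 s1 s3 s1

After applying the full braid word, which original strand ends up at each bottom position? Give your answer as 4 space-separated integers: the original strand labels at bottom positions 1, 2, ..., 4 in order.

Answer: 1 2 4 3

Derivation:
Gen 1 (s2): strand 2 crosses over strand 3. Perm now: [1 3 2 4]
Gen 2 (s1^-1): strand 1 crosses under strand 3. Perm now: [3 1 2 4]
Gen 3 (s1^-1): strand 3 crosses under strand 1. Perm now: [1 3 2 4]
Gen 4 (s2): strand 3 crosses over strand 2. Perm now: [1 2 3 4]
Gen 5 (s3^-1): strand 3 crosses under strand 4. Perm now: [1 2 4 3]
Gen 6 (s3): strand 4 crosses over strand 3. Perm now: [1 2 3 4]
Gen 7 (s1): strand 1 crosses over strand 2. Perm now: [2 1 3 4]
Gen 8 (s3): strand 3 crosses over strand 4. Perm now: [2 1 4 3]
Gen 9 (s1): strand 2 crosses over strand 1. Perm now: [1 2 4 3]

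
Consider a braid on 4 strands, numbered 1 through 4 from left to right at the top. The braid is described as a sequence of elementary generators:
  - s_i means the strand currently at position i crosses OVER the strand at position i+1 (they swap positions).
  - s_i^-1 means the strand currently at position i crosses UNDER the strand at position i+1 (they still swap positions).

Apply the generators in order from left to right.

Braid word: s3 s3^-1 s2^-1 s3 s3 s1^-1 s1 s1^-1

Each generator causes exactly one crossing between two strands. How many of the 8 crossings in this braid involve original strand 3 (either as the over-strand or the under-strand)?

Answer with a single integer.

Gen 1: crossing 3x4. Involves strand 3? yes. Count so far: 1
Gen 2: crossing 4x3. Involves strand 3? yes. Count so far: 2
Gen 3: crossing 2x3. Involves strand 3? yes. Count so far: 3
Gen 4: crossing 2x4. Involves strand 3? no. Count so far: 3
Gen 5: crossing 4x2. Involves strand 3? no. Count so far: 3
Gen 6: crossing 1x3. Involves strand 3? yes. Count so far: 4
Gen 7: crossing 3x1. Involves strand 3? yes. Count so far: 5
Gen 8: crossing 1x3. Involves strand 3? yes. Count so far: 6

Answer: 6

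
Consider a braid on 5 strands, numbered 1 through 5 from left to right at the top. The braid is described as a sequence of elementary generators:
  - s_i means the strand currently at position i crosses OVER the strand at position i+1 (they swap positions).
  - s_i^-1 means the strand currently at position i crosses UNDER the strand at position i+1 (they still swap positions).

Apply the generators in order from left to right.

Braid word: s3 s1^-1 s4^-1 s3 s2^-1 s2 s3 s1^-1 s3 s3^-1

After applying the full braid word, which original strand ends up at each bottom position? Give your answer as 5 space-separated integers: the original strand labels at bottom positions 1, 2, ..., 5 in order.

Answer: 1 2 4 5 3

Derivation:
Gen 1 (s3): strand 3 crosses over strand 4. Perm now: [1 2 4 3 5]
Gen 2 (s1^-1): strand 1 crosses under strand 2. Perm now: [2 1 4 3 5]
Gen 3 (s4^-1): strand 3 crosses under strand 5. Perm now: [2 1 4 5 3]
Gen 4 (s3): strand 4 crosses over strand 5. Perm now: [2 1 5 4 3]
Gen 5 (s2^-1): strand 1 crosses under strand 5. Perm now: [2 5 1 4 3]
Gen 6 (s2): strand 5 crosses over strand 1. Perm now: [2 1 5 4 3]
Gen 7 (s3): strand 5 crosses over strand 4. Perm now: [2 1 4 5 3]
Gen 8 (s1^-1): strand 2 crosses under strand 1. Perm now: [1 2 4 5 3]
Gen 9 (s3): strand 4 crosses over strand 5. Perm now: [1 2 5 4 3]
Gen 10 (s3^-1): strand 5 crosses under strand 4. Perm now: [1 2 4 5 3]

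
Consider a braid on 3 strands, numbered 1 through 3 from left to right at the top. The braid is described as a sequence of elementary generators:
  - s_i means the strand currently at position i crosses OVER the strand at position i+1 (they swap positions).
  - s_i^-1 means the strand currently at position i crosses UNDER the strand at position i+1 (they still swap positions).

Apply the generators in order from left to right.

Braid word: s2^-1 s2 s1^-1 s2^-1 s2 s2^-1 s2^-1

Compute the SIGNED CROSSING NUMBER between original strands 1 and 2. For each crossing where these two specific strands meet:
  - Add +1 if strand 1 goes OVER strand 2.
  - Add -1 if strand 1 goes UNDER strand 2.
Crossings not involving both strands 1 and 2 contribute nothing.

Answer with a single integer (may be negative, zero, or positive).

Answer: -1

Derivation:
Gen 1: crossing 2x3. Both 1&2? no. Sum: 0
Gen 2: crossing 3x2. Both 1&2? no. Sum: 0
Gen 3: 1 under 2. Both 1&2? yes. Contrib: -1. Sum: -1
Gen 4: crossing 1x3. Both 1&2? no. Sum: -1
Gen 5: crossing 3x1. Both 1&2? no. Sum: -1
Gen 6: crossing 1x3. Both 1&2? no. Sum: -1
Gen 7: crossing 3x1. Both 1&2? no. Sum: -1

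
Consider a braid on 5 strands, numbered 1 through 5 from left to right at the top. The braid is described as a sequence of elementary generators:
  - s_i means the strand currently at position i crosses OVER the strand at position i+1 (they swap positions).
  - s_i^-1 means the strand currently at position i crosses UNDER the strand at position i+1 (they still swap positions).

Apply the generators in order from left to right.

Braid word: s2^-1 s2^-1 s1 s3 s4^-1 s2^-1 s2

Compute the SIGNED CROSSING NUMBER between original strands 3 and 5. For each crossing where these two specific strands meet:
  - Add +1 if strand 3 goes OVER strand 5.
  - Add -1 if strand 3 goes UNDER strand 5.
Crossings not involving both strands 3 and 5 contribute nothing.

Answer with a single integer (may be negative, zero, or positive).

Answer: -1

Derivation:
Gen 1: crossing 2x3. Both 3&5? no. Sum: 0
Gen 2: crossing 3x2. Both 3&5? no. Sum: 0
Gen 3: crossing 1x2. Both 3&5? no. Sum: 0
Gen 4: crossing 3x4. Both 3&5? no. Sum: 0
Gen 5: 3 under 5. Both 3&5? yes. Contrib: -1. Sum: -1
Gen 6: crossing 1x4. Both 3&5? no. Sum: -1
Gen 7: crossing 4x1. Both 3&5? no. Sum: -1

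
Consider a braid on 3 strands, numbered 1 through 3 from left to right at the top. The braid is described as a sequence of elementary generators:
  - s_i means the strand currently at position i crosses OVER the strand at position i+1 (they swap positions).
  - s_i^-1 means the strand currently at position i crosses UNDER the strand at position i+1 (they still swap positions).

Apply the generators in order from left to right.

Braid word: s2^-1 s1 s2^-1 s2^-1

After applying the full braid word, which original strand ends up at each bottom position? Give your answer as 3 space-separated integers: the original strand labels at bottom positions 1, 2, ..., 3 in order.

Answer: 3 1 2

Derivation:
Gen 1 (s2^-1): strand 2 crosses under strand 3. Perm now: [1 3 2]
Gen 2 (s1): strand 1 crosses over strand 3. Perm now: [3 1 2]
Gen 3 (s2^-1): strand 1 crosses under strand 2. Perm now: [3 2 1]
Gen 4 (s2^-1): strand 2 crosses under strand 1. Perm now: [3 1 2]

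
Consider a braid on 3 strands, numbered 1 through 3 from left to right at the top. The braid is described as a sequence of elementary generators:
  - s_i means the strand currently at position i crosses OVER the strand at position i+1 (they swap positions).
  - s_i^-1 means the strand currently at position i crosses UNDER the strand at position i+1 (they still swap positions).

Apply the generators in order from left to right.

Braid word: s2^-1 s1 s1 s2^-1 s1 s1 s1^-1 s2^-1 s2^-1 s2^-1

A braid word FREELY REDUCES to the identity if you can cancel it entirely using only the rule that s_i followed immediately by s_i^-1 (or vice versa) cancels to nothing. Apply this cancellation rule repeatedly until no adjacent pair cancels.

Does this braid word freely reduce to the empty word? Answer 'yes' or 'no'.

Answer: no

Derivation:
Gen 1 (s2^-1): push. Stack: [s2^-1]
Gen 2 (s1): push. Stack: [s2^-1 s1]
Gen 3 (s1): push. Stack: [s2^-1 s1 s1]
Gen 4 (s2^-1): push. Stack: [s2^-1 s1 s1 s2^-1]
Gen 5 (s1): push. Stack: [s2^-1 s1 s1 s2^-1 s1]
Gen 6 (s1): push. Stack: [s2^-1 s1 s1 s2^-1 s1 s1]
Gen 7 (s1^-1): cancels prior s1. Stack: [s2^-1 s1 s1 s2^-1 s1]
Gen 8 (s2^-1): push. Stack: [s2^-1 s1 s1 s2^-1 s1 s2^-1]
Gen 9 (s2^-1): push. Stack: [s2^-1 s1 s1 s2^-1 s1 s2^-1 s2^-1]
Gen 10 (s2^-1): push. Stack: [s2^-1 s1 s1 s2^-1 s1 s2^-1 s2^-1 s2^-1]
Reduced word: s2^-1 s1 s1 s2^-1 s1 s2^-1 s2^-1 s2^-1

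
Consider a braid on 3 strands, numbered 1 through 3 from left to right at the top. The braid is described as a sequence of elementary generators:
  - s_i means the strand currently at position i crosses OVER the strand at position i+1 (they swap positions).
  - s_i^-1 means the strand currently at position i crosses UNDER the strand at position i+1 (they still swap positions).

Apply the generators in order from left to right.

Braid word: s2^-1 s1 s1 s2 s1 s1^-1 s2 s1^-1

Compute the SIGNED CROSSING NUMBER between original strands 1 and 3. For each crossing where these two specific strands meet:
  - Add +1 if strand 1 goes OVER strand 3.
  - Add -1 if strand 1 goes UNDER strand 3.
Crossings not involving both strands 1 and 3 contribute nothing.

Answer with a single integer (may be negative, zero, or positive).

Gen 1: crossing 2x3. Both 1&3? no. Sum: 0
Gen 2: 1 over 3. Both 1&3? yes. Contrib: +1. Sum: 1
Gen 3: 3 over 1. Both 1&3? yes. Contrib: -1. Sum: 0
Gen 4: crossing 3x2. Both 1&3? no. Sum: 0
Gen 5: crossing 1x2. Both 1&3? no. Sum: 0
Gen 6: crossing 2x1. Both 1&3? no. Sum: 0
Gen 7: crossing 2x3. Both 1&3? no. Sum: 0
Gen 8: 1 under 3. Both 1&3? yes. Contrib: -1. Sum: -1

Answer: -1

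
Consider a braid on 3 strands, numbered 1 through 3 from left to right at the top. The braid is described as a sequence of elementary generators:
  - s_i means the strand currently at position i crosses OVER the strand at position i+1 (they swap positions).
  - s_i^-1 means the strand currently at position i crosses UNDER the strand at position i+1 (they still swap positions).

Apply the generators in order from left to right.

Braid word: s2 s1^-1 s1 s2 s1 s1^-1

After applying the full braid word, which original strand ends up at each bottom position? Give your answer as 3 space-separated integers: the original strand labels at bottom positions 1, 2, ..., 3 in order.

Answer: 1 2 3

Derivation:
Gen 1 (s2): strand 2 crosses over strand 3. Perm now: [1 3 2]
Gen 2 (s1^-1): strand 1 crosses under strand 3. Perm now: [3 1 2]
Gen 3 (s1): strand 3 crosses over strand 1. Perm now: [1 3 2]
Gen 4 (s2): strand 3 crosses over strand 2. Perm now: [1 2 3]
Gen 5 (s1): strand 1 crosses over strand 2. Perm now: [2 1 3]
Gen 6 (s1^-1): strand 2 crosses under strand 1. Perm now: [1 2 3]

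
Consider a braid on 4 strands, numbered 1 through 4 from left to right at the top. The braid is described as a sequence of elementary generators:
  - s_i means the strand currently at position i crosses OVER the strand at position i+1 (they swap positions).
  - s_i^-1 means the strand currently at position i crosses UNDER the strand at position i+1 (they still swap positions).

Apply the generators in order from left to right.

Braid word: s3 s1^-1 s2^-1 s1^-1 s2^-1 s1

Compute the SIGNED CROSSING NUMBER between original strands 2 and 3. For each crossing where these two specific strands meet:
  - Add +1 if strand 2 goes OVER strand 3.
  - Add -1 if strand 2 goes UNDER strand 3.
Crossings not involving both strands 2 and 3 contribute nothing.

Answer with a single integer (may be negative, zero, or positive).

Gen 1: crossing 3x4. Both 2&3? no. Sum: 0
Gen 2: crossing 1x2. Both 2&3? no. Sum: 0
Gen 3: crossing 1x4. Both 2&3? no. Sum: 0
Gen 4: crossing 2x4. Both 2&3? no. Sum: 0
Gen 5: crossing 2x1. Both 2&3? no. Sum: 0
Gen 6: crossing 4x1. Both 2&3? no. Sum: 0

Answer: 0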